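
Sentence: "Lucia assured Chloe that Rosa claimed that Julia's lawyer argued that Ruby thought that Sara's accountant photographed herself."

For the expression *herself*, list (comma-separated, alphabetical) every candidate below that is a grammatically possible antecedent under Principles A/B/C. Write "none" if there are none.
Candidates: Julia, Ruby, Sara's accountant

Sara's accountant

*herself* is a reflexive; Principle A requires it to be bound within its binding domain — the clause headed by 'photographed'.
— Julia: possessor inside the subject DP of the clause headed by 'argued'; does not c-command the reflexive — cannot bind it (Principle A).
— Ruby: subject of the clause headed by 'thought'; c-commands the reflexive but lies outside its binding domain — cannot bind it (Principle A).
— Sara's accountant: subject of the clause headed by 'photographed'; c-commands the reflexive within its binding domain — allowed (Principle A).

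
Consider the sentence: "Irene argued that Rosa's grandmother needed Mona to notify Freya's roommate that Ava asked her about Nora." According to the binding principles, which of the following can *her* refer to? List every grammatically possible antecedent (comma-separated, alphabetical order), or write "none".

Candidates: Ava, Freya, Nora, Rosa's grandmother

Freya, Rosa's grandmother

*her* is a pronoun; Principle B requires it to be free in its binding domain — the clause headed by 'asked'.
— Ava: subject of the clause headed by 'asked'; c-commands the pronoun within its binding domain — blocked (Principle B).
— Freya: possessor inside the object DP of the clause headed by 'notify'; does not c-command the pronoun — Principle B does not apply; allowed.
— Nora: second object of the clause headed by 'asked'; is c-commanded by the pronoun; coreference would bind this R-expression — blocked (Principle C).
— Rosa's grandmother: subject of the clause headed by 'needed'; c-commands the pronoun but lies outside its binding domain — allowed.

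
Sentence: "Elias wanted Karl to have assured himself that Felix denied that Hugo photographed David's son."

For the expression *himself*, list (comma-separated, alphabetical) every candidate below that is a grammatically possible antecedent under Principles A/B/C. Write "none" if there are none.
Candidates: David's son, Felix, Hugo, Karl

*himself* is a reflexive; Principle A requires it to be bound within its binding domain — the clause headed by 'assured'.
— David's son: object of the clause headed by 'photographed'; does not c-command the reflexive — cannot bind it (Principle A).
— Felix: subject of the clause headed by 'denied'; does not c-command the reflexive — cannot bind it (Principle A).
— Hugo: subject of the clause headed by 'photographed'; does not c-command the reflexive — cannot bind it (Principle A).
— Karl: subject of the clause headed by 'assured'; c-commands the reflexive within its binding domain — allowed (Principle A).

Karl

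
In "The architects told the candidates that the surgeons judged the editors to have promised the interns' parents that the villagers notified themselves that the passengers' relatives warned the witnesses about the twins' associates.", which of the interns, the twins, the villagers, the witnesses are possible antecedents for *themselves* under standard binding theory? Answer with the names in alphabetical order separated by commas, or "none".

the villagers

*themselves* is a reflexive; Principle A requires it to be bound within its binding domain — the clause headed by 'notified'.
— the interns: possessor inside the object DP of the clause headed by 'promised'; does not c-command the reflexive — cannot bind it (Principle A).
— the twins: possessor inside the second object DP of the clause headed by 'warned'; does not c-command the reflexive — cannot bind it (Principle A).
— the villagers: subject of the clause headed by 'notified'; c-commands the reflexive within its binding domain — allowed (Principle A).
— the witnesses: object of the clause headed by 'warned'; does not c-command the reflexive — cannot bind it (Principle A).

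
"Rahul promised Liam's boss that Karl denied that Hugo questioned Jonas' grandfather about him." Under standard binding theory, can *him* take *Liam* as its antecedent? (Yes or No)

Yes

*him* is a pronoun; Principle B requires it to be free in its binding domain — the clause headed by 'questioned'.
— Liam: possessor inside the object DP of the matrix clause; does not c-command the pronoun — Principle B does not apply; allowed.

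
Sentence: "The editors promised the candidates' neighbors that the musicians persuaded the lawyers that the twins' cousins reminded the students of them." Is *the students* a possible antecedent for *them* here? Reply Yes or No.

No

*them* is a pronoun; Principle B requires it to be free in its binding domain — the clause headed by 'reminded'.
— the students: object of the clause headed by 'reminded'; c-commands the pronoun within its binding domain — blocked (Principle B).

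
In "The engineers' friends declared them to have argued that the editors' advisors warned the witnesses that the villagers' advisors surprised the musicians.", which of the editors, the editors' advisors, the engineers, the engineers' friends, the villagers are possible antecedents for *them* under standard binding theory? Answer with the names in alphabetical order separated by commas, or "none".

the engineers

*them* is a pronoun; Principle B requires it to be free in its binding domain — the matrix clause.
— the editors: possessor inside the subject DP of the clause headed by 'warned'; is c-commanded by the pronoun; coreference would bind this R-expression — blocked (Principle C).
— the editors' advisors: subject of the clause headed by 'warned'; is c-commanded by the pronoun; coreference would bind this R-expression — blocked (Principle C).
— the engineers: possessor inside the subject DP of the matrix clause; does not c-command the pronoun — Principle B does not apply; allowed.
— the engineers' friends: subject of the matrix clause; c-commands the pronoun within its binding domain — blocked (Principle B).
— the villagers: possessor inside the subject DP of the clause headed by 'surprised'; is c-commanded by the pronoun; coreference would bind this R-expression — blocked (Principle C).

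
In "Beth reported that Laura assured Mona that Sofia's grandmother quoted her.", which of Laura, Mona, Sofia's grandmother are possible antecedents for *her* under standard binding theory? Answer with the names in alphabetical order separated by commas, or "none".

*her* is a pronoun; Principle B requires it to be free in its binding domain — the clause headed by 'quoted'.
— Laura: subject of the clause headed by 'assured'; c-commands the pronoun but lies outside its binding domain — allowed.
— Mona: object of the clause headed by 'assured'; c-commands the pronoun but lies outside its binding domain — allowed.
— Sofia's grandmother: subject of the clause headed by 'quoted'; c-commands the pronoun within its binding domain — blocked (Principle B).

Laura, Mona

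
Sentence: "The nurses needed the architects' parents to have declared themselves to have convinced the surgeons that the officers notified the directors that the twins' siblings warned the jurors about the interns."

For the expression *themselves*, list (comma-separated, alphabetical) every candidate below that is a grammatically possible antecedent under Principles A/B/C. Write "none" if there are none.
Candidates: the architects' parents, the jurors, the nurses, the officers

the architects' parents

*themselves* is a reflexive; Principle A requires it to be bound within its binding domain — the clause headed by 'declared'.
— the architects' parents: subject of the clause headed by 'declared'; c-commands the reflexive within its binding domain — allowed (Principle A).
— the jurors: object of the clause headed by 'warned'; does not c-command the reflexive — cannot bind it (Principle A).
— the nurses: subject of the matrix clause; c-commands the reflexive but lies outside its binding domain — cannot bind it (Principle A).
— the officers: subject of the clause headed by 'notified'; does not c-command the reflexive — cannot bind it (Principle A).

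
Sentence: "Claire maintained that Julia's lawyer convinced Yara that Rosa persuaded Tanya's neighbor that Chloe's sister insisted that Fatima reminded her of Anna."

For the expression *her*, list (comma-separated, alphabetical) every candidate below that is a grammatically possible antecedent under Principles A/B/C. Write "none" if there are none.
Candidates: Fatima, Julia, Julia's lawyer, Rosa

*her* is a pronoun; Principle B requires it to be free in its binding domain — the clause headed by 'reminded'.
— Fatima: subject of the clause headed by 'reminded'; c-commands the pronoun within its binding domain — blocked (Principle B).
— Julia: possessor inside the subject DP of the clause headed by 'convinced'; does not c-command the pronoun — Principle B does not apply; allowed.
— Julia's lawyer: subject of the clause headed by 'convinced'; c-commands the pronoun but lies outside its binding domain — allowed.
— Rosa: subject of the clause headed by 'persuaded'; c-commands the pronoun but lies outside its binding domain — allowed.

Julia, Julia's lawyer, Rosa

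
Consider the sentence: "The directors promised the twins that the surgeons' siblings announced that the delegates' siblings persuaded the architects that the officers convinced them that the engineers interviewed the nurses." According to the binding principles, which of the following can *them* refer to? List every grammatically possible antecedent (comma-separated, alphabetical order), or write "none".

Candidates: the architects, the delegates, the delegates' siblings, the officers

the architects, the delegates, the delegates' siblings

*them* is a pronoun; Principle B requires it to be free in its binding domain — the clause headed by 'convinced'.
— the architects: object of the clause headed by 'persuaded'; c-commands the pronoun but lies outside its binding domain — allowed.
— the delegates: possessor inside the subject DP of the clause headed by 'persuaded'; does not c-command the pronoun — Principle B does not apply; allowed.
— the delegates' siblings: subject of the clause headed by 'persuaded'; c-commands the pronoun but lies outside its binding domain — allowed.
— the officers: subject of the clause headed by 'convinced'; c-commands the pronoun within its binding domain — blocked (Principle B).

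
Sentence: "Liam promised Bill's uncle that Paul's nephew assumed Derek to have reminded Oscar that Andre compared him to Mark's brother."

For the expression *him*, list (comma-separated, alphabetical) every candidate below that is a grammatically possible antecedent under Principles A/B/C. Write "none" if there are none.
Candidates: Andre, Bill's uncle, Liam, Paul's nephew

*him* is a pronoun; Principle B requires it to be free in its binding domain — the clause headed by 'compared'.
— Andre: subject of the clause headed by 'compared'; c-commands the pronoun within its binding domain — blocked (Principle B).
— Bill's uncle: object of the matrix clause; c-commands the pronoun but lies outside its binding domain — allowed.
— Liam: subject of the matrix clause; c-commands the pronoun but lies outside its binding domain — allowed.
— Paul's nephew: subject of the clause headed by 'assumed'; c-commands the pronoun but lies outside its binding domain — allowed.

Bill's uncle, Liam, Paul's nephew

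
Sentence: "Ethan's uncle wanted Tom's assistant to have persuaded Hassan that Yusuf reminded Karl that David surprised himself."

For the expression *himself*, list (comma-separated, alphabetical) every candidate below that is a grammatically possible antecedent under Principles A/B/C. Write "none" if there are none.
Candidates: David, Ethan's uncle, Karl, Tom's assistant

*himself* is a reflexive; Principle A requires it to be bound within its binding domain — the clause headed by 'surprised'.
— David: subject of the clause headed by 'surprised'; c-commands the reflexive within its binding domain — allowed (Principle A).
— Ethan's uncle: subject of the matrix clause; c-commands the reflexive but lies outside its binding domain — cannot bind it (Principle A).
— Karl: object of the clause headed by 'reminded'; c-commands the reflexive but lies outside its binding domain — cannot bind it (Principle A).
— Tom's assistant: subject of the clause headed by 'persuaded'; c-commands the reflexive but lies outside its binding domain — cannot bind it (Principle A).

David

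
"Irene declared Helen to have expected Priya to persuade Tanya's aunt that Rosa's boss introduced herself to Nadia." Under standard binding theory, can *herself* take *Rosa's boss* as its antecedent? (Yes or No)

Yes

*herself* is a reflexive; Principle A requires it to be bound within its binding domain — the clause headed by 'introduced'.
— Rosa's boss: subject of the clause headed by 'introduced'; c-commands the reflexive within its binding domain — allowed (Principle A).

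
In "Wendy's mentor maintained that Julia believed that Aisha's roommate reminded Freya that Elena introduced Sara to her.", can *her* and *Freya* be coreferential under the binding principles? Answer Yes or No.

Yes

*Freya* is an R-expression; Principle C requires it to be free (not bound by any c-commanding expression).
— her: second object of the clause headed by 'introduced'; the pronoun does not c-command the R-expression — coreference allowed.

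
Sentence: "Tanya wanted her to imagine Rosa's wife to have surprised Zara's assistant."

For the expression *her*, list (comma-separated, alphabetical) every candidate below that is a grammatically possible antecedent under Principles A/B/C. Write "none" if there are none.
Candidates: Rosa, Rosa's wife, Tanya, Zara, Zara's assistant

*her* is a pronoun; Principle B requires it to be free in its binding domain — the matrix clause.
— Rosa: possessor inside the subject DP of the clause headed by 'surprised'; is c-commanded by the pronoun; coreference would bind this R-expression — blocked (Principle C).
— Rosa's wife: subject of the clause headed by 'surprised'; is c-commanded by the pronoun; coreference would bind this R-expression — blocked (Principle C).
— Tanya: subject of the matrix clause; c-commands the pronoun within its binding domain — blocked (Principle B).
— Zara: possessor inside the object DP of the clause headed by 'surprised'; is c-commanded by the pronoun; coreference would bind this R-expression — blocked (Principle C).
— Zara's assistant: object of the clause headed by 'surprised'; is c-commanded by the pronoun; coreference would bind this R-expression — blocked (Principle C).

none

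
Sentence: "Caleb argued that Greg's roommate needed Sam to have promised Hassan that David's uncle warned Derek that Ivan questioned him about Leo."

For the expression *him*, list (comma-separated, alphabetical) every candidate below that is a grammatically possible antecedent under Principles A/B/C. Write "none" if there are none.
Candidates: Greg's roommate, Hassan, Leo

*him* is a pronoun; Principle B requires it to be free in its binding domain — the clause headed by 'questioned'.
— Greg's roommate: subject of the clause headed by 'needed'; c-commands the pronoun but lies outside its binding domain — allowed.
— Hassan: object of the clause headed by 'promised'; c-commands the pronoun but lies outside its binding domain — allowed.
— Leo: second object of the clause headed by 'questioned'; is c-commanded by the pronoun; coreference would bind this R-expression — blocked (Principle C).

Greg's roommate, Hassan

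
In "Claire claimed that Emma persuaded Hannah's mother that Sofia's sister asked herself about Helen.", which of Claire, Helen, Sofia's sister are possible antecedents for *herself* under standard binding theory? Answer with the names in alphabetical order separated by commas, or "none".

Sofia's sister

*herself* is a reflexive; Principle A requires it to be bound within its binding domain — the clause headed by 'asked'.
— Claire: subject of the matrix clause; c-commands the reflexive but lies outside its binding domain — cannot bind it (Principle A).
— Helen: second object of the clause headed by 'asked'; does not c-command the reflexive — cannot bind it (Principle A).
— Sofia's sister: subject of the clause headed by 'asked'; c-commands the reflexive within its binding domain — allowed (Principle A).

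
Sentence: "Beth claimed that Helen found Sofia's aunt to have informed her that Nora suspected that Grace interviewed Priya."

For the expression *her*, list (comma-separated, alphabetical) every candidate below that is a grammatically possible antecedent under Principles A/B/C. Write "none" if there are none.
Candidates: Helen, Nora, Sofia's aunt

*her* is a pronoun; Principle B requires it to be free in its binding domain — the clause headed by 'informed'.
— Helen: subject of the clause headed by 'found'; c-commands the pronoun but lies outside its binding domain — allowed.
— Nora: subject of the clause headed by 'suspected'; is c-commanded by the pronoun; coreference would bind this R-expression — blocked (Principle C).
— Sofia's aunt: subject of the clause headed by 'informed'; c-commands the pronoun within its binding domain — blocked (Principle B).

Helen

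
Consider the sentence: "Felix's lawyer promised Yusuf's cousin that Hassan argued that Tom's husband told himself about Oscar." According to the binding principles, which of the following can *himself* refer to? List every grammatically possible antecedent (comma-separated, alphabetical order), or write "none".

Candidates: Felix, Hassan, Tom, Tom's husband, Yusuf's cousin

Tom's husband

*himself* is a reflexive; Principle A requires it to be bound within its binding domain — the clause headed by 'told'.
— Felix: possessor inside the subject DP of the matrix clause; does not c-command the reflexive — cannot bind it (Principle A).
— Hassan: subject of the clause headed by 'argued'; c-commands the reflexive but lies outside its binding domain — cannot bind it (Principle A).
— Tom: possessor inside the subject DP of the clause headed by 'told'; does not c-command the reflexive — cannot bind it (Principle A).
— Tom's husband: subject of the clause headed by 'told'; c-commands the reflexive within its binding domain — allowed (Principle A).
— Yusuf's cousin: object of the matrix clause; c-commands the reflexive but lies outside its binding domain — cannot bind it (Principle A).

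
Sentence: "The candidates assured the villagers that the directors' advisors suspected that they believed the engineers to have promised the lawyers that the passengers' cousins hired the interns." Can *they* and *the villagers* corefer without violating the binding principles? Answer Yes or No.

Yes

*the villagers* is an R-expression; Principle C requires it to be free (not bound by any c-commanding expression).
— they: subject of the clause headed by 'believed'; the pronoun does not c-command the R-expression — coreference allowed.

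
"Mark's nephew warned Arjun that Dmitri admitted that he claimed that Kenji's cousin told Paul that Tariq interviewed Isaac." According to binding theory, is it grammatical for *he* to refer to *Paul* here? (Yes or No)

*Paul* is an R-expression; Principle C requires it to be free (not bound by any c-commanding expression).
— he: subject of the clause headed by 'claimed'; the pronoun c-commands the R-expression — coreference blocked (Principle C).

No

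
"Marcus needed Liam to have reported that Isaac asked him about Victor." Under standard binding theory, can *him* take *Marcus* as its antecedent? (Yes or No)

*him* is a pronoun; Principle B requires it to be free in its binding domain — the clause headed by 'asked'.
— Marcus: subject of the matrix clause; c-commands the pronoun but lies outside its binding domain — allowed.

Yes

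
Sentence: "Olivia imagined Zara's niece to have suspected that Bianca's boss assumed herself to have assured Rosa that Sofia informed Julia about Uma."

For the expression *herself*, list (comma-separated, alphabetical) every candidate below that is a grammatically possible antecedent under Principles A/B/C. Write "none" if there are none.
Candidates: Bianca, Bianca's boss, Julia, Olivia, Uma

Bianca's boss

*herself* is a reflexive; Principle A requires it to be bound within its binding domain — the clause headed by 'assumed'.
— Bianca: possessor inside the subject DP of the clause headed by 'assumed'; does not c-command the reflexive — cannot bind it (Principle A).
— Bianca's boss: subject of the clause headed by 'assumed'; c-commands the reflexive within its binding domain — allowed (Principle A).
— Julia: object of the clause headed by 'informed'; does not c-command the reflexive — cannot bind it (Principle A).
— Olivia: subject of the matrix clause; c-commands the reflexive but lies outside its binding domain — cannot bind it (Principle A).
— Uma: second object of the clause headed by 'informed'; does not c-command the reflexive — cannot bind it (Principle A).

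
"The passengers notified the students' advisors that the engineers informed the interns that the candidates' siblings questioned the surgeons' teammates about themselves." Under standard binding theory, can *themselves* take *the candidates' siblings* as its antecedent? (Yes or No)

*themselves* is a reflexive; Principle A requires it to be bound within its binding domain — the clause headed by 'questioned'.
— the candidates' siblings: subject of the clause headed by 'questioned'; c-commands the reflexive within its binding domain — allowed (Principle A).

Yes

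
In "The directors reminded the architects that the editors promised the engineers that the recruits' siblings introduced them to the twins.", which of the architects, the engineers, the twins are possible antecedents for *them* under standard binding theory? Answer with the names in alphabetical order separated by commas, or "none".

*them* is a pronoun; Principle B requires it to be free in its binding domain — the clause headed by 'introduced'.
— the architects: object of the matrix clause; c-commands the pronoun but lies outside its binding domain — allowed.
— the engineers: object of the clause headed by 'promised'; c-commands the pronoun but lies outside its binding domain — allowed.
— the twins: second object of the clause headed by 'introduced'; is c-commanded by the pronoun; coreference would bind this R-expression — blocked (Principle C).

the architects, the engineers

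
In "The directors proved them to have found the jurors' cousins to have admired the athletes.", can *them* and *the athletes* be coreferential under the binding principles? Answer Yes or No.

*the athletes* is an R-expression; Principle C requires it to be free (not bound by any c-commanding expression).
— them: subject of the clause headed by 'found'; the pronoun c-commands the R-expression — coreference blocked (Principle C).

No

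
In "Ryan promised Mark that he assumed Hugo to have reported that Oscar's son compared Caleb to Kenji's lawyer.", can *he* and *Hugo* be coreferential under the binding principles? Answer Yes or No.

*Hugo* is an R-expression; Principle C requires it to be free (not bound by any c-commanding expression).
— he: subject of the clause headed by 'assumed'; the pronoun c-commands the R-expression — coreference blocked (Principle C).

No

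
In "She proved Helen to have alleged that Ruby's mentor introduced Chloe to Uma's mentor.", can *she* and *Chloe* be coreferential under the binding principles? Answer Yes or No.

*Chloe* is an R-expression; Principle C requires it to be free (not bound by any c-commanding expression).
— she: subject of the matrix clause; the pronoun c-commands the R-expression — coreference blocked (Principle C).

No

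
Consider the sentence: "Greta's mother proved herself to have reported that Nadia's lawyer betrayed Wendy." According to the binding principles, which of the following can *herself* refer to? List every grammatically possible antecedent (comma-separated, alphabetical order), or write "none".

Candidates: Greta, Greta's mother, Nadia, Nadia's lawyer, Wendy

*herself* is a reflexive; Principle A requires it to be bound within its binding domain — the matrix clause.
— Greta: possessor inside the subject DP of the matrix clause; does not c-command the reflexive — cannot bind it (Principle A).
— Greta's mother: subject of the matrix clause; c-commands the reflexive within its binding domain — allowed (Principle A).
— Nadia: possessor inside the subject DP of the clause headed by 'betrayed'; does not c-command the reflexive — cannot bind it (Principle A).
— Nadia's lawyer: subject of the clause headed by 'betrayed'; does not c-command the reflexive — cannot bind it (Principle A).
— Wendy: object of the clause headed by 'betrayed'; does not c-command the reflexive — cannot bind it (Principle A).

Greta's mother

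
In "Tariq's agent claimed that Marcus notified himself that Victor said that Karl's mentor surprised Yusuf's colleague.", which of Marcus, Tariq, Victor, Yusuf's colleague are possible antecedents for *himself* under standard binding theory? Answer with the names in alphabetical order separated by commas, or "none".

Marcus

*himself* is a reflexive; Principle A requires it to be bound within its binding domain — the clause headed by 'notified'.
— Marcus: subject of the clause headed by 'notified'; c-commands the reflexive within its binding domain — allowed (Principle A).
— Tariq: possessor inside the subject DP of the matrix clause; does not c-command the reflexive — cannot bind it (Principle A).
— Victor: subject of the clause headed by 'said'; does not c-command the reflexive — cannot bind it (Principle A).
— Yusuf's colleague: object of the clause headed by 'surprised'; does not c-command the reflexive — cannot bind it (Principle A).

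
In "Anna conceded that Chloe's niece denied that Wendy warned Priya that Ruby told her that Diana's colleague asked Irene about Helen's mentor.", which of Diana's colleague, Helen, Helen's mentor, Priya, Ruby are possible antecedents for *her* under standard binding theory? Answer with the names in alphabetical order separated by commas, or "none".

Priya

*her* is a pronoun; Principle B requires it to be free in its binding domain — the clause headed by 'told'.
— Diana's colleague: subject of the clause headed by 'asked'; is c-commanded by the pronoun; coreference would bind this R-expression — blocked (Principle C).
— Helen: possessor inside the second object DP of the clause headed by 'asked'; is c-commanded by the pronoun; coreference would bind this R-expression — blocked (Principle C).
— Helen's mentor: second object of the clause headed by 'asked'; is c-commanded by the pronoun; coreference would bind this R-expression — blocked (Principle C).
— Priya: object of the clause headed by 'warned'; c-commands the pronoun but lies outside its binding domain — allowed.
— Ruby: subject of the clause headed by 'told'; c-commands the pronoun within its binding domain — blocked (Principle B).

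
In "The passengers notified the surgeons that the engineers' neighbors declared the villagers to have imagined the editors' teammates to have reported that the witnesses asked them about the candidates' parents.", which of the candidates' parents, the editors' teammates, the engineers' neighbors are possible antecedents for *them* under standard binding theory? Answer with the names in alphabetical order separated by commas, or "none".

*them* is a pronoun; Principle B requires it to be free in its binding domain — the clause headed by 'asked'.
— the candidates' parents: second object of the clause headed by 'asked'; is c-commanded by the pronoun; coreference would bind this R-expression — blocked (Principle C).
— the editors' teammates: subject of the clause headed by 'reported'; c-commands the pronoun but lies outside its binding domain — allowed.
— the engineers' neighbors: subject of the clause headed by 'declared'; c-commands the pronoun but lies outside its binding domain — allowed.

the editors' teammates, the engineers' neighbors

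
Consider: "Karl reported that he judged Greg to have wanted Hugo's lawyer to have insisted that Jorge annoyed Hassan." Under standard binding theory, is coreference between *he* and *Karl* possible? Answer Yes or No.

*Karl* is an R-expression; Principle C requires it to be free (not bound by any c-commanding expression).
— he: subject of the clause headed by 'judged'; the pronoun does not c-command the R-expression — coreference allowed.

Yes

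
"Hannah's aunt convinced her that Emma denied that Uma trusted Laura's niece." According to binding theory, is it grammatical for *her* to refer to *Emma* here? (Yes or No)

No

*Emma* is an R-expression; Principle C requires it to be free (not bound by any c-commanding expression).
— her: object of the matrix clause; the pronoun c-commands the R-expression — coreference blocked (Principle C).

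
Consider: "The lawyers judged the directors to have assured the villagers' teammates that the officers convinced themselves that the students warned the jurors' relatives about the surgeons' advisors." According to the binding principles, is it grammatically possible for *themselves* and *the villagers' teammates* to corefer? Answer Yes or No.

No

*themselves* is a reflexive; Principle A requires it to be bound within its binding domain — the clause headed by 'convinced'.
— the villagers' teammates: object of the clause headed by 'assured'; c-commands the reflexive but lies outside its binding domain — cannot bind it (Principle A).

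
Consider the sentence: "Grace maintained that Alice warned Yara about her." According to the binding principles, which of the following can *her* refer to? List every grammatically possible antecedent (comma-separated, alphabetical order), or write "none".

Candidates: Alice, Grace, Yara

*her* is a pronoun; Principle B requires it to be free in its binding domain — the clause headed by 'warned'.
— Alice: subject of the clause headed by 'warned'; c-commands the pronoun within its binding domain — blocked (Principle B).
— Grace: subject of the matrix clause; c-commands the pronoun but lies outside its binding domain — allowed.
— Yara: object of the clause headed by 'warned'; c-commands the pronoun within its binding domain — blocked (Principle B).

Grace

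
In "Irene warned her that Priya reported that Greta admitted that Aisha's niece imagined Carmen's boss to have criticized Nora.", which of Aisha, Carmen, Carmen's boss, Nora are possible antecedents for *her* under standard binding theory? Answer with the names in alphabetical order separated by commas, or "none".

none

*her* is a pronoun; Principle B requires it to be free in its binding domain — the matrix clause.
— Aisha: possessor inside the subject DP of the clause headed by 'imagined'; is c-commanded by the pronoun; coreference would bind this R-expression — blocked (Principle C).
— Carmen: possessor inside the subject DP of the clause headed by 'criticized'; is c-commanded by the pronoun; coreference would bind this R-expression — blocked (Principle C).
— Carmen's boss: subject of the clause headed by 'criticized'; is c-commanded by the pronoun; coreference would bind this R-expression — blocked (Principle C).
— Nora: object of the clause headed by 'criticized'; is c-commanded by the pronoun; coreference would bind this R-expression — blocked (Principle C).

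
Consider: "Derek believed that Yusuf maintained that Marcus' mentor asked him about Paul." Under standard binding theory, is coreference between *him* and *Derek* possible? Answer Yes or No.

*Derek* is an R-expression; Principle C requires it to be free (not bound by any c-commanding expression).
— him: object of the clause headed by 'asked'; the pronoun does not c-command the R-expression — coreference allowed.

Yes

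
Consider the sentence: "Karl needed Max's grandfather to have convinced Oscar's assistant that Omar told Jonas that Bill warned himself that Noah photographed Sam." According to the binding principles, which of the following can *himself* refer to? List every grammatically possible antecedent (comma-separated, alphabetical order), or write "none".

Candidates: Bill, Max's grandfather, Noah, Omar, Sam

Bill

*himself* is a reflexive; Principle A requires it to be bound within its binding domain — the clause headed by 'warned'.
— Bill: subject of the clause headed by 'warned'; c-commands the reflexive within its binding domain — allowed (Principle A).
— Max's grandfather: subject of the clause headed by 'convinced'; c-commands the reflexive but lies outside its binding domain — cannot bind it (Principle A).
— Noah: subject of the clause headed by 'photographed'; does not c-command the reflexive — cannot bind it (Principle A).
— Omar: subject of the clause headed by 'told'; c-commands the reflexive but lies outside its binding domain — cannot bind it (Principle A).
— Sam: object of the clause headed by 'photographed'; does not c-command the reflexive — cannot bind it (Principle A).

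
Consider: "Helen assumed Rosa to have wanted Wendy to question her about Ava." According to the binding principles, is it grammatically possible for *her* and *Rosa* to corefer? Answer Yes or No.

*her* is a pronoun; Principle B requires it to be free in its binding domain — the clause headed by 'question'.
— Rosa: subject of the clause headed by 'wanted'; c-commands the pronoun but lies outside its binding domain — allowed.

Yes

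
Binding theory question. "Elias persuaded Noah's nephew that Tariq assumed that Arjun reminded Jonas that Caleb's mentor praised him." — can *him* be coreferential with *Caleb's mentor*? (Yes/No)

*him* is a pronoun; Principle B requires it to be free in its binding domain — the clause headed by 'praised'.
— Caleb's mentor: subject of the clause headed by 'praised'; c-commands the pronoun within its binding domain — blocked (Principle B).

No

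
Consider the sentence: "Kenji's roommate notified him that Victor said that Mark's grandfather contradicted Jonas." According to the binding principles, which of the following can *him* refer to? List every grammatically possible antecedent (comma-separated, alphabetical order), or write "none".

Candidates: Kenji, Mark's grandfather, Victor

*him* is a pronoun; Principle B requires it to be free in its binding domain — the matrix clause.
— Kenji: possessor inside the subject DP of the matrix clause; does not c-command the pronoun — Principle B does not apply; allowed.
— Mark's grandfather: subject of the clause headed by 'contradicted'; is c-commanded by the pronoun; coreference would bind this R-expression — blocked (Principle C).
— Victor: subject of the clause headed by 'said'; is c-commanded by the pronoun; coreference would bind this R-expression — blocked (Principle C).

Kenji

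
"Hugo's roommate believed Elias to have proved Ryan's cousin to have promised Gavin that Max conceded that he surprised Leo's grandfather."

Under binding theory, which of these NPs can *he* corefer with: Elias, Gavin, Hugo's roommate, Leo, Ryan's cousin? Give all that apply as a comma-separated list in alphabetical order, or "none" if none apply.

*he* is a pronoun; Principle B requires it to be free in its binding domain — the clause headed by 'surprised'.
— Elias: subject of the clause headed by 'proved'; c-commands the pronoun but lies outside its binding domain — allowed.
— Gavin: object of the clause headed by 'promised'; c-commands the pronoun but lies outside its binding domain — allowed.
— Hugo's roommate: subject of the matrix clause; c-commands the pronoun but lies outside its binding domain — allowed.
— Leo: possessor inside the object DP of the clause headed by 'surprised'; is c-commanded by the pronoun; coreference would bind this R-expression — blocked (Principle C).
— Ryan's cousin: subject of the clause headed by 'promised'; c-commands the pronoun but lies outside its binding domain — allowed.

Elias, Gavin, Hugo's roommate, Ryan's cousin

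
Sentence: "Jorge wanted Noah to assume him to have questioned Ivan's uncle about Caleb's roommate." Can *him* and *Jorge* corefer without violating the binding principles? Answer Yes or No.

Yes

*Jorge* is an R-expression; Principle C requires it to be free (not bound by any c-commanding expression).
— him: subject of the clause headed by 'questioned'; the pronoun does not c-command the R-expression — coreference allowed.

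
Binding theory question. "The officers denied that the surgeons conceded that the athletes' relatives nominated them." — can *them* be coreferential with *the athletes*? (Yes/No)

*them* is a pronoun; Principle B requires it to be free in its binding domain — the clause headed by 'nominated'.
— the athletes: possessor inside the subject DP of the clause headed by 'nominated'; does not c-command the pronoun — Principle B does not apply; allowed.

Yes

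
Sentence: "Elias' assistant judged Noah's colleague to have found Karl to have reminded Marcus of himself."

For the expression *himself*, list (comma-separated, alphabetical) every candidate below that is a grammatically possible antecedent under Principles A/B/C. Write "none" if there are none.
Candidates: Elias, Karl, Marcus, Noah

*himself* is a reflexive; Principle A requires it to be bound within its binding domain — the clause headed by 'reminded'.
— Elias: possessor inside the subject DP of the matrix clause; does not c-command the reflexive — cannot bind it (Principle A).
— Karl: subject of the clause headed by 'reminded'; c-commands the reflexive within its binding domain — allowed (Principle A).
— Marcus: object of the clause headed by 'reminded'; c-commands the reflexive within its binding domain — allowed (Principle A).
— Noah: possessor inside the subject DP of the clause headed by 'found'; does not c-command the reflexive — cannot bind it (Principle A).

Karl, Marcus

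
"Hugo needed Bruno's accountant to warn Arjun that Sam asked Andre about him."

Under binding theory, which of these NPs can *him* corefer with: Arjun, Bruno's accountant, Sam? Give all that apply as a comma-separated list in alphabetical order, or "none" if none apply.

Arjun, Bruno's accountant

*him* is a pronoun; Principle B requires it to be free in its binding domain — the clause headed by 'asked'.
— Arjun: object of the clause headed by 'warn'; c-commands the pronoun but lies outside its binding domain — allowed.
— Bruno's accountant: subject of the clause headed by 'warn'; c-commands the pronoun but lies outside its binding domain — allowed.
— Sam: subject of the clause headed by 'asked'; c-commands the pronoun within its binding domain — blocked (Principle B).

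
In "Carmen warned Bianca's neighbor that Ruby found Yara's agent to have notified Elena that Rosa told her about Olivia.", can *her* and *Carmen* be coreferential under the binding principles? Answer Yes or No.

Yes

*Carmen* is an R-expression; Principle C requires it to be free (not bound by any c-commanding expression).
— her: object of the clause headed by 'told'; the pronoun does not c-command the R-expression — coreference allowed.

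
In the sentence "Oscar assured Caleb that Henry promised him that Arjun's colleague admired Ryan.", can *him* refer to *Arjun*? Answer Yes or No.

*him* is a pronoun; Principle B requires it to be free in its binding domain — the clause headed by 'promised'.
— Arjun: possessor inside the subject DP of the clause headed by 'admired'; is c-commanded by the pronoun; coreference would bind this R-expression — blocked (Principle C).

No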